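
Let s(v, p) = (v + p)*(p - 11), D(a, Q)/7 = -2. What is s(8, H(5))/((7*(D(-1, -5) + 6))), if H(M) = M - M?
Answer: 11/7 ≈ 1.5714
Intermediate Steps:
D(a, Q) = -14 (D(a, Q) = 7*(-2) = -14)
H(M) = 0
s(v, p) = (-11 + p)*(p + v) (s(v, p) = (p + v)*(-11 + p) = (-11 + p)*(p + v))
s(8, H(5))/((7*(D(-1, -5) + 6))) = (0**2 - 11*0 - 11*8 + 0*8)/((7*(-14 + 6))) = (0 + 0 - 88 + 0)/((7*(-8))) = -88/(-56) = -88*(-1/56) = 11/7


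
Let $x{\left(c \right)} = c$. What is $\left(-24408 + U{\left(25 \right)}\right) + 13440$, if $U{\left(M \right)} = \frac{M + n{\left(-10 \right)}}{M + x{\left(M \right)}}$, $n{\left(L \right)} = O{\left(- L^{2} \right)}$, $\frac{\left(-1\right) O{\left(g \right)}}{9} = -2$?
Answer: $- \frac{548357}{50} \approx -10967.0$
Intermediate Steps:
$O{\left(g \right)} = 18$ ($O{\left(g \right)} = \left(-9\right) \left(-2\right) = 18$)
$n{\left(L \right)} = 18$
$U{\left(M \right)} = \frac{18 + M}{2 M}$ ($U{\left(M \right)} = \frac{M + 18}{M + M} = \frac{18 + M}{2 M}$)
$\left(-24408 + U{\left(25 \right)}\right) + 13440 = \left(-24408 + \frac{18 + 25}{2 \cdot 25}\right) + 13440 = \left(-24408 + \frac{1}{2} \cdot \frac{1}{25} \cdot 43\right) + 13440 = \left(-24408 + \frac{43}{50}\right) + 13440 = - \frac{1220357}{50} + 13440 = - \frac{548357}{50}$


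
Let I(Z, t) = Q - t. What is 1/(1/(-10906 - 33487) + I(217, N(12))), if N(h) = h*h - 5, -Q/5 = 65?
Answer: -44393/20598353 ≈ -0.0021552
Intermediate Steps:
Q = -325 (Q = -5*65 = -325)
N(h) = -5 + h² (N(h) = h² - 5 = -5 + h²)
I(Z, t) = -325 - t
1/(1/(-10906 - 33487) + I(217, N(12))) = 1/(1/(-10906 - 33487) + (-325 - (-5 + 12²))) = 1/(1/(-44393) + (-325 - (-5 + 144))) = 1/(-1/44393 + (-325 - 1*139)) = 1/(-1/44393 + (-325 - 139)) = 1/(-1/44393 - 464) = 1/(-20598353/44393) = -44393/20598353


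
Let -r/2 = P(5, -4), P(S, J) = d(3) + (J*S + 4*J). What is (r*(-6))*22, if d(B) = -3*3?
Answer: -11880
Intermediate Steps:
d(B) = -9
P(S, J) = -9 + 4*J + J*S (P(S, J) = -9 + (J*S + 4*J) = -9 + (4*J + J*S) = -9 + 4*J + J*S)
r = 90 (r = -2*(-9 + 4*(-4) - 4*5) = -2*(-9 - 16 - 20) = -2*(-45) = 90)
(r*(-6))*22 = (90*(-6))*22 = -540*22 = -11880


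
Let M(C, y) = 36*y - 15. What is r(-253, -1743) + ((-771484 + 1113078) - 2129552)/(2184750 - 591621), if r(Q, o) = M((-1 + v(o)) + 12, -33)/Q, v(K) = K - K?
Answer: 488060271/134353879 ≈ 3.6326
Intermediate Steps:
v(K) = 0
M(C, y) = -15 + 36*y
r(Q, o) = -1203/Q (r(Q, o) = (-15 + 36*(-33))/Q = (-15 - 1188)/Q = -1203/Q)
r(-253, -1743) + ((-771484 + 1113078) - 2129552)/(2184750 - 591621) = -1203/(-253) + ((-771484 + 1113078) - 2129552)/(2184750 - 591621) = -1203*(-1/253) + (341594 - 2129552)/1593129 = 1203/253 - 1787958*1/1593129 = 1203/253 - 595986/531043 = 488060271/134353879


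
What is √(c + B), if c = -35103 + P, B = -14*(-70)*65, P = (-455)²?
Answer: √235622 ≈ 485.41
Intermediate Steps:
P = 207025
B = 63700 (B = 980*65 = 63700)
c = 171922 (c = -35103 + 207025 = 171922)
√(c + B) = √(171922 + 63700) = √235622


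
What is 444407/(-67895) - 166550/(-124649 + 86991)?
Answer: -73345494/34551215 ≈ -2.1228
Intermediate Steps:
444407/(-67895) - 166550/(-124649 + 86991) = 444407*(-1/67895) - 166550/(-37658) = -12011/1835 - 166550*(-1/37658) = -12011/1835 + 83275/18829 = -73345494/34551215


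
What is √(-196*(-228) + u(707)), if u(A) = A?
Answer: √45395 ≈ 213.06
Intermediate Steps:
√(-196*(-228) + u(707)) = √(-196*(-228) + 707) = √(44688 + 707) = √45395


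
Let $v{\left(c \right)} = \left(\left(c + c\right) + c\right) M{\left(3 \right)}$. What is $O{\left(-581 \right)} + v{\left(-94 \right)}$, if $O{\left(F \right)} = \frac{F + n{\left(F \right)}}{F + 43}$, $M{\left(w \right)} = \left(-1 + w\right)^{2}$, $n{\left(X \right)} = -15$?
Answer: $- \frac{303134}{269} \approx -1126.9$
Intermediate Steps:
$O{\left(F \right)} = \frac{-15 + F}{43 + F}$ ($O{\left(F \right)} = \frac{F - 15}{F + 43} = \frac{-15 + F}{43 + F}$)
$v{\left(c \right)} = 12 c$ ($v{\left(c \right)} = \left(\left(c + c\right) + c\right) \left(-1 + 3\right)^{2} = \left(2 c + c\right) 2^{2} = 3 c 4 = 12 c$)
$O{\left(-581 \right)} + v{\left(-94 \right)} = \frac{-15 - 581}{43 - 581} + 12 \left(-94\right) = \frac{1}{-538} \left(-596\right) - 1128 = \left(- \frac{1}{538}\right) \left(-596\right) - 1128 = \frac{298}{269} - 1128 = - \frac{303134}{269}$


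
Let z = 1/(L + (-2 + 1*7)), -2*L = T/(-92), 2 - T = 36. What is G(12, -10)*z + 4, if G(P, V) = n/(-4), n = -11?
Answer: 2025/443 ≈ 4.5711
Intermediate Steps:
G(P, V) = 11/4 (G(P, V) = -11/(-4) = -11*(-¼) = 11/4)
T = -34 (T = 2 - 1*36 = 2 - 36 = -34)
L = -17/92 (L = -(-17)/(-92) = -(-17)*(-1)/92 = -½*17/46 = -17/92 ≈ -0.18478)
z = 92/443 (z = 1/(-17/92 + (-2 + 1*7)) = 1/(-17/92 + (-2 + 7)) = 1/(-17/92 + 5) = 1/(443/92) = 92/443 ≈ 0.20767)
G(12, -10)*z + 4 = (11/4)*(92/443) + 4 = 253/443 + 4 = 2025/443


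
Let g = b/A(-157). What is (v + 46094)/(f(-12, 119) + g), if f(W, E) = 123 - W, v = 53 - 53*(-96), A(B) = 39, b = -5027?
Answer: 1998165/238 ≈ 8395.7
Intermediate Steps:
v = 5141 (v = 53 + 5088 = 5141)
g = -5027/39 ≈ -128.90
(v + 46094)/(f(-12, 119) + g) = (5141 + 46094)/((123 - 1*(-12)) - 5027/39) = 51235/((123 + 12) - 5027/39) = 51235/(135 - 5027/39) = 51235/(238/39) = 51235*(39/238) = 1998165/238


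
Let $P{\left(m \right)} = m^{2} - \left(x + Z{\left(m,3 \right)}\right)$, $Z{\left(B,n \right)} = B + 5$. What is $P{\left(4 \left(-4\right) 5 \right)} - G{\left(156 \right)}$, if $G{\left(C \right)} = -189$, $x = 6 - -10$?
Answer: $6648$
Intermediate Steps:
$Z{\left(B,n \right)} = 5 + B$
$x = 16$ ($x = 6 + 10 = 16$)
$P{\left(m \right)} = -21 + m^{2} - m$ ($P{\left(m \right)} = m^{2} - \left(16 + \left(5 + m\right)\right) = m^{2} - \left(21 + m\right) = -21 + m^{2} - m$)
$P{\left(4 \left(-4\right) 5 \right)} - G{\left(156 \right)} = \left(-21 + \left(4 \left(-4\right) 5\right)^{2} - 4 \left(-4\right) 5\right) - -189 = \left(-21 + \left(\left(-16\right) 5\right)^{2} - \left(-16\right) 5\right) + 189 = \left(-21 + \left(-80\right)^{2} - -80\right) + 189 = \left(-21 + 6400 + 80\right) + 189 = 6459 + 189 = 6648$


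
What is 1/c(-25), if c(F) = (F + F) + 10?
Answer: -1/40 ≈ -0.025000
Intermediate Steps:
c(F) = 10 + 2*F (c(F) = 2*F + 10 = 10 + 2*F)
1/c(-25) = 1/(10 + 2*(-25)) = 1/(10 - 50) = 1/(-40) = -1/40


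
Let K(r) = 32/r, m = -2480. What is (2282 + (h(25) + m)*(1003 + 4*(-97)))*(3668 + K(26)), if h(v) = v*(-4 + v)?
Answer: -4403234700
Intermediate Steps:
(2282 + (h(25) + m)*(1003 + 4*(-97)))*(3668 + K(26)) = (2282 + (25*(-4 + 25) - 2480)*(1003 + 4*(-97)))*(3668 + 32/26) = (2282 + (25*21 - 2480)*(1003 - 388))*(3668 + 32*(1/26)) = (2282 + (525 - 2480)*615)*(3668 + 16/13) = (2282 - 1955*615)*(47700/13) = (2282 - 1202325)*(47700/13) = -1200043*47700/13 = -4403234700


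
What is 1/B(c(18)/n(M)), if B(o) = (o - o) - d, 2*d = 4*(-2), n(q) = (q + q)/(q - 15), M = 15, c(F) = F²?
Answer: ¼ ≈ 0.25000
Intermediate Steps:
n(q) = 2*q/(-15 + q) (n(q) = (2*q)/(-15 + q) = 2*q/(-15 + q))
d = -4 (d = (4*(-2))/2 = (½)*(-8) = -4)
B(o) = 4 (B(o) = (o - o) - 1*(-4) = 0 + 4 = 4)
1/B(c(18)/n(M)) = 1/4 = ¼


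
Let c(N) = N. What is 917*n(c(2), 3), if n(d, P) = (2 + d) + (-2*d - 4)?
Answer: -3668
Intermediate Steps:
n(d, P) = -2 - d (n(d, P) = (2 + d) + (-4 - 2*d) = -2 - d)
917*n(c(2), 3) = 917*(-2 - 1*2) = 917*(-2 - 2) = 917*(-4) = -3668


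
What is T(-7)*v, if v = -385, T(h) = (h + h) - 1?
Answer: 5775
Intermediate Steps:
T(h) = -1 + 2*h (T(h) = 2*h - 1 = -1 + 2*h)
T(-7)*v = (-1 + 2*(-7))*(-385) = (-1 - 14)*(-385) = -15*(-385) = 5775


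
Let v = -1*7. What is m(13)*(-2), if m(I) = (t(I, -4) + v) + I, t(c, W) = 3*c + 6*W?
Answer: -42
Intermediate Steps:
v = -7
m(I) = -31 + 4*I (m(I) = ((3*I + 6*(-4)) - 7) + I = ((3*I - 24) - 7) + I = ((-24 + 3*I) - 7) + I = (-31 + 3*I) + I = -31 + 4*I)
m(13)*(-2) = (-31 + 4*13)*(-2) = (-31 + 52)*(-2) = 21*(-2) = -42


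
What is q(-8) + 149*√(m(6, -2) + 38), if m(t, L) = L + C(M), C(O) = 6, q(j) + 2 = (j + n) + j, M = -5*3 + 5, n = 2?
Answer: -16 + 149*√42 ≈ 949.63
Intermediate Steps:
M = -10 (M = -15 + 5 = -10)
q(j) = 2*j (q(j) = -2 + ((j + 2) + j) = -2 + ((2 + j) + j) = -2 + (2 + 2*j) = 2*j)
m(t, L) = 6 + L (m(t, L) = L + 6 = 6 + L)
q(-8) + 149*√(m(6, -2) + 38) = 2*(-8) + 149*√((6 - 2) + 38) = -16 + 149*√(4 + 38) = -16 + 149*√42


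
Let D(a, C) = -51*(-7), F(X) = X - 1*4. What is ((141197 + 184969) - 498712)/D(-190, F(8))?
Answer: -172546/357 ≈ -483.32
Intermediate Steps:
F(X) = -4 + X (F(X) = X - 4 = -4 + X)
D(a, C) = 357
((141197 + 184969) - 498712)/D(-190, F(8)) = ((141197 + 184969) - 498712)/357 = (326166 - 498712)*(1/357) = -172546*1/357 = -172546/357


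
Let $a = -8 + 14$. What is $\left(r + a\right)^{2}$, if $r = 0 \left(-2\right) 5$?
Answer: $36$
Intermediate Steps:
$a = 6$
$r = 0$ ($r = 0 \cdot 5 = 0$)
$\left(r + a\right)^{2} = \left(0 + 6\right)^{2} = 6^{2} = 36$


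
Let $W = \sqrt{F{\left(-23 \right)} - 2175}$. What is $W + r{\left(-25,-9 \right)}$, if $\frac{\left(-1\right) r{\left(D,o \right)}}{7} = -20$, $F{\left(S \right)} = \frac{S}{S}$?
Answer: $140 + i \sqrt{2174} \approx 140.0 + 46.626 i$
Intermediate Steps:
$F{\left(S \right)} = 1$
$W = i \sqrt{2174}$ ($W = \sqrt{1 - 2175} = \sqrt{-2174} = i \sqrt{2174} \approx 46.626 i$)
$r{\left(D,o \right)} = 140$ ($r{\left(D,o \right)} = \left(-7\right) \left(-20\right) = 140$)
$W + r{\left(-25,-9 \right)} = i \sqrt{2174} + 140 = 140 + i \sqrt{2174}$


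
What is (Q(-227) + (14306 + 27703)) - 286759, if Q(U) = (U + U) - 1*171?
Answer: -245375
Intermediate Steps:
Q(U) = -171 + 2*U (Q(U) = 2*U - 171 = -171 + 2*U)
(Q(-227) + (14306 + 27703)) - 286759 = ((-171 + 2*(-227)) + (14306 + 27703)) - 286759 = ((-171 - 454) + 42009) - 286759 = (-625 + 42009) - 286759 = 41384 - 286759 = -245375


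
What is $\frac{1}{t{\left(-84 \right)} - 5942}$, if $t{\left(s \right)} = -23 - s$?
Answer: $- \frac{1}{5881} \approx -0.00017004$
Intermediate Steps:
$\frac{1}{t{\left(-84 \right)} - 5942} = \frac{1}{\left(-23 - -84\right) - 5942} = \frac{1}{\left(-23 + 84\right) - 5942} = \frac{1}{61 - 5942} = \frac{1}{-5881} = - \frac{1}{5881}$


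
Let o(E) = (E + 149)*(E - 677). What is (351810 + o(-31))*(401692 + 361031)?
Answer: 204612648318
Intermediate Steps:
o(E) = (-677 + E)*(149 + E) (o(E) = (149 + E)*(-677 + E) = (-677 + E)*(149 + E))
(351810 + o(-31))*(401692 + 361031) = (351810 + (-100873 + (-31)² - 528*(-31)))*(401692 + 361031) = (351810 + (-100873 + 961 + 16368))*762723 = (351810 - 83544)*762723 = 268266*762723 = 204612648318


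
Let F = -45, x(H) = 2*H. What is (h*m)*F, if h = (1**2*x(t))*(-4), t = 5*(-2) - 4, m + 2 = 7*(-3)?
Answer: 115920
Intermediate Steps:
m = -23 (m = -2 + 7*(-3) = -2 - 21 = -23)
t = -14 (t = -10 - 4 = -14)
h = 112 (h = (1**2*(2*(-14)))*(-4) = (1*(-28))*(-4) = -28*(-4) = 112)
(h*m)*F = (112*(-23))*(-45) = -2576*(-45) = 115920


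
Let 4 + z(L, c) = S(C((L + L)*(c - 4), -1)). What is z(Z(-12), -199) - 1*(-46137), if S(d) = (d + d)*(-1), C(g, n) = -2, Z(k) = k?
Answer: 46137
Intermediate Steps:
S(d) = -2*d (S(d) = (2*d)*(-1) = -2*d)
z(L, c) = 0 (z(L, c) = -4 - 2*(-2) = -4 + 4 = 0)
z(Z(-12), -199) - 1*(-46137) = 0 - 1*(-46137) = 0 + 46137 = 46137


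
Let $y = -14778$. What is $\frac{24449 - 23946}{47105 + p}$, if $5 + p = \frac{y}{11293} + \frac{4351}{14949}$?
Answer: $\frac{84915985671}{7951205804221} \approx 0.01068$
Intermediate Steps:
$p = - \frac{1015875764}{168819057}$ ($p = -5 + \left(- \frac{14778}{11293} + \frac{4351}{14949}\right) = -5 - \frac{171780479}{168819057} = - \frac{1015875764}{168819057} \approx -6.0175$)
$\frac{24449 - 23946}{47105 + p} = \frac{24449 - 23946}{47105 - \frac{1015875764}{168819057}} = \frac{503}{\frac{7951205804221}{168819057}} = 503 \cdot \frac{168819057}{7951205804221} = \frac{84915985671}{7951205804221}$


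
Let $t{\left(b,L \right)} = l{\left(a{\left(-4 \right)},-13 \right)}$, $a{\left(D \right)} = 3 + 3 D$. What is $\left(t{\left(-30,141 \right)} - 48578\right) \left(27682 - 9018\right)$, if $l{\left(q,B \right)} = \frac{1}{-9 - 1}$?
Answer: $- \frac{4533308292}{5} \approx -9.0666 \cdot 10^{8}$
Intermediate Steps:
$l{\left(q,B \right)} = - \frac{1}{10}$ ($l{\left(q,B \right)} = \frac{1}{-10} = - \frac{1}{10}$)
$t{\left(b,L \right)} = - \frac{1}{10}$
$\left(t{\left(-30,141 \right)} - 48578\right) \left(27682 - 9018\right) = \left(- \frac{1}{10} - 48578\right) \left(27682 - 9018\right) = \left(- \frac{485781}{10}\right) 18664 = - \frac{4533308292}{5}$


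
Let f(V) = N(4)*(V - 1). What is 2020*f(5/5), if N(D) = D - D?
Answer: 0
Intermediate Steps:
N(D) = 0
f(V) = 0 (f(V) = 0*(V - 1) = 0*(-1 + V) = 0)
2020*f(5/5) = 2020*0 = 0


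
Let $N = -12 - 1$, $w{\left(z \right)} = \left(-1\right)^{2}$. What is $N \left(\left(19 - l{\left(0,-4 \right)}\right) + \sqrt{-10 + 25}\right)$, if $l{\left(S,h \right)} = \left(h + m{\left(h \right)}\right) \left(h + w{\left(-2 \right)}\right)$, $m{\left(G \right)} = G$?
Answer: $65 - 13 \sqrt{15} \approx 14.651$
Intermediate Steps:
$w{\left(z \right)} = 1$
$N = -13$
$l{\left(S,h \right)} = 2 h \left(1 + h\right)$ ($l{\left(S,h \right)} = \left(h + h\right) \left(h + 1\right) = 2 h \left(1 + h\right)$)
$N \left(\left(19 - l{\left(0,-4 \right)}\right) + \sqrt{-10 + 25}\right) = - 13 \left(\left(19 - 2 \left(-4\right) \left(1 - 4\right)\right) + \sqrt{-10 + 25}\right) = - 13 \left(\left(19 - 2 \left(-4\right) \left(-3\right)\right) + \sqrt{15}\right) = - 13 \left(\left(19 - 24\right) + \sqrt{15}\right) = - 13 \left(-5 + \sqrt{15}\right) = 65 - 13 \sqrt{15}$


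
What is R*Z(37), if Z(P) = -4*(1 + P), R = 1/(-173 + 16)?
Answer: 152/157 ≈ 0.96815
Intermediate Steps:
R = -1/157 (R = 1/(-157) = -1/157 ≈ -0.0063694)
Z(P) = -4 - 4*P
R*Z(37) = -(-4 - 4*37)/157 = -(-4 - 148)/157 = -1/157*(-152) = 152/157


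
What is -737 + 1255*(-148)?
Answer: -186477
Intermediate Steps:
-737 + 1255*(-148) = -737 - 185740 = -186477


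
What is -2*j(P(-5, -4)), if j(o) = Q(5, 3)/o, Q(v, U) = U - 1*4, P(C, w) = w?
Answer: -½ ≈ -0.50000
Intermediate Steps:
Q(v, U) = -4 + U (Q(v, U) = U - 4 = -4 + U)
j(o) = -1/o (j(o) = (-4 + 3)/o = -1/o)
-2*j(P(-5, -4)) = -(-2)/(-4) = -(-2)*(-1)/4 = -2*¼ = -½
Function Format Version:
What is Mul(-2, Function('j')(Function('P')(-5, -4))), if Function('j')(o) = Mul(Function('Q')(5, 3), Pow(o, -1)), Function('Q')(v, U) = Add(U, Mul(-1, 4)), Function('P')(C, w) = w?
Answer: Rational(-1, 2) ≈ -0.50000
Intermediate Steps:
Function('Q')(v, U) = Add(-4, U) (Function('Q')(v, U) = Add(U, -4) = Add(-4, U))
Function('j')(o) = Mul(-1, Pow(o, -1)) (Function('j')(o) = Mul(Add(-4, 3), Pow(o, -1)) = Mul(-1, Pow(o, -1)))
Mul(-2, Function('j')(Function('P')(-5, -4))) = Mul(-2, Mul(-1, Pow(-4, -1))) = Mul(-2, Mul(-1, Rational(-1, 4))) = Mul(-2, Rational(1, 4)) = Rational(-1, 2)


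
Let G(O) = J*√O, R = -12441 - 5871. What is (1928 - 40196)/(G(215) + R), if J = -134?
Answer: 175190904/82867201 - 1281978*√215/82867201 ≈ 1.8873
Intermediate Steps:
R = -18312
G(O) = -134*√O
(1928 - 40196)/(G(215) + R) = (1928 - 40196)/(-134*√215 - 18312) = -38268/(-18312 - 134*√215)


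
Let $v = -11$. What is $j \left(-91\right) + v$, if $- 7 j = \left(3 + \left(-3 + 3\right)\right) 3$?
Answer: $106$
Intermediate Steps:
$j = - \frac{9}{7}$ ($j = - \frac{\left(3 + \left(-3 + 3\right)\right) 3}{7} = - \frac{\left(3 + 0\right) 3}{7} = - \frac{3 \cdot 3}{7} = \left(- \frac{1}{7}\right) 9 = - \frac{9}{7} \approx -1.2857$)
$j \left(-91\right) + v = \left(- \frac{9}{7}\right) \left(-91\right) - 11 = 117 - 11 = 106$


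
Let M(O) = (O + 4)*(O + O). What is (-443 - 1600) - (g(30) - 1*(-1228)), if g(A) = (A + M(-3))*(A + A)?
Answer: -4711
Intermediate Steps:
M(O) = 2*O*(4 + O) (M(O) = (4 + O)*(2*O) = 2*O*(4 + O))
g(A) = 2*A*(-6 + A) (g(A) = (A + 2*(-3)*(4 - 3))*(A + A) = (A + 2*(-3)*1)*(2*A) = (A - 6)*(2*A) = (-6 + A)*(2*A) = 2*A*(-6 + A))
(-443 - 1600) - (g(30) - 1*(-1228)) = (-443 - 1600) - (2*30*(-6 + 30) - 1*(-1228)) = -2043 - (2*30*24 + 1228) = -2043 - (1440 + 1228) = -2043 - 1*2668 = -2043 - 2668 = -4711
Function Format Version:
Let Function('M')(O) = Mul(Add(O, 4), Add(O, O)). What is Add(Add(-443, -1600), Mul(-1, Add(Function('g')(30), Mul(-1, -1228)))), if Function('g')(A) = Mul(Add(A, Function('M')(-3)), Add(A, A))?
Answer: -4711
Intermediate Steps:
Function('M')(O) = Mul(2, O, Add(4, O)) (Function('M')(O) = Mul(Add(4, O), Mul(2, O)) = Mul(2, O, Add(4, O)))
Function('g')(A) = Mul(2, A, Add(-6, A)) (Function('g')(A) = Mul(Add(A, Mul(2, -3, Add(4, -3))), Add(A, A)) = Mul(Add(A, Mul(2, -3, 1)), Mul(2, A)) = Mul(Add(A, -6), Mul(2, A)) = Mul(Add(-6, A), Mul(2, A)) = Mul(2, A, Add(-6, A)))
Add(Add(-443, -1600), Mul(-1, Add(Function('g')(30), Mul(-1, -1228)))) = Add(Add(-443, -1600), Mul(-1, Add(Mul(2, 30, Add(-6, 30)), Mul(-1, -1228)))) = Add(-2043, Mul(-1, Add(Mul(2, 30, 24), 1228))) = Add(-2043, Mul(-1, Add(1440, 1228))) = Add(-2043, Mul(-1, 2668)) = Add(-2043, -2668) = -4711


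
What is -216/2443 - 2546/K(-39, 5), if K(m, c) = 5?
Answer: -6220958/12215 ≈ -509.29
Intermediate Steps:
-216/2443 - 2546/K(-39, 5) = -216/2443 - 2546/5 = -6220958/12215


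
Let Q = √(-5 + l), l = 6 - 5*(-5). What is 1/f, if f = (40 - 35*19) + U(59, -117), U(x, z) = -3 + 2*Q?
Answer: -157/98570 - √26/197140 ≈ -0.0016186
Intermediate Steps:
l = 31 (l = 6 + 25 = 31)
Q = √26 (Q = √(-5 + 31) = √26 ≈ 5.0990)
U(x, z) = -3 + 2*√26
f = -628 + 2*√26 (f = (40 - 35*19) + (-3 + 2*√26) = (40 - 665) + (-3 + 2*√26) = -625 + (-3 + 2*√26) = -628 + 2*√26 ≈ -617.80)
1/f = 1/(-628 + 2*√26)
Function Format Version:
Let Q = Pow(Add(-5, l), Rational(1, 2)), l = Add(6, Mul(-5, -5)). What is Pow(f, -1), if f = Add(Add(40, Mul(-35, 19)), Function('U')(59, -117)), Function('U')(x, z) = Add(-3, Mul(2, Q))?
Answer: Add(Rational(-157, 98570), Mul(Rational(-1, 197140), Pow(26, Rational(1, 2)))) ≈ -0.0016186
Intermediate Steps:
l = 31 (l = Add(6, 25) = 31)
Q = Pow(26, Rational(1, 2)) (Q = Pow(Add(-5, 31), Rational(1, 2)) = Pow(26, Rational(1, 2)) ≈ 5.0990)
Function('U')(x, z) = Add(-3, Mul(2, Pow(26, Rational(1, 2))))
f = Add(-628, Mul(2, Pow(26, Rational(1, 2)))) (f = Add(Add(40, Mul(-35, 19)), Add(-3, Mul(2, Pow(26, Rational(1, 2))))) = Add(Add(40, -665), Add(-3, Mul(2, Pow(26, Rational(1, 2))))) = Add(-625, Add(-3, Mul(2, Pow(26, Rational(1, 2))))) = Add(-628, Mul(2, Pow(26, Rational(1, 2)))) ≈ -617.80)
Pow(f, -1) = Pow(Add(-628, Mul(2, Pow(26, Rational(1, 2)))), -1)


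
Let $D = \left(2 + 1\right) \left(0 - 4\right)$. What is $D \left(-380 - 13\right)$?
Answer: $4716$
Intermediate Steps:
$D = -12$ ($D = 3 \left(-4\right) = -12$)
$D \left(-380 - 13\right) = - 12 \left(-380 - 13\right) = \left(-12\right) \left(-393\right) = 4716$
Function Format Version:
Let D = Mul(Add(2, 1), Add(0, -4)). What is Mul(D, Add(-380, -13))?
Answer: 4716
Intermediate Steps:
D = -12 (D = Mul(3, -4) = -12)
Mul(D, Add(-380, -13)) = Mul(-12, Add(-380, -13)) = Mul(-12, -393) = 4716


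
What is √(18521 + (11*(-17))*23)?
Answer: 6*√395 ≈ 119.25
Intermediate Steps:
√(18521 + (11*(-17))*23) = √(18521 - 187*23) = √(18521 - 4301) = √14220 = 6*√395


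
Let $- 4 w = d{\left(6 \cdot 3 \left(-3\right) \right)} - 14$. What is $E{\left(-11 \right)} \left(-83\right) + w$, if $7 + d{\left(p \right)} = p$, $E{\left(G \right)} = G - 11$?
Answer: $\frac{7379}{4} \approx 1844.8$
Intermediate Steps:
$E{\left(G \right)} = -11 + G$
$d{\left(p \right)} = -7 + p$
$w = \frac{75}{4}$ ($w = - \frac{\left(-7 + 6 \cdot 3 \left(-3\right)\right) - 14}{4} = - \frac{\left(-7 + 18 \left(-3\right)\right) - 14}{4} = - \frac{\left(-7 - 54\right) - 14}{4} = - \frac{-61 - 14}{4} = \left(- \frac{1}{4}\right) \left(-75\right) = \frac{75}{4} \approx 18.75$)
$E{\left(-11 \right)} \left(-83\right) + w = \left(-11 - 11\right) \left(-83\right) + \frac{75}{4} = \left(-22\right) \left(-83\right) + \frac{75}{4} = 1826 + \frac{75}{4} = \frac{7379}{4}$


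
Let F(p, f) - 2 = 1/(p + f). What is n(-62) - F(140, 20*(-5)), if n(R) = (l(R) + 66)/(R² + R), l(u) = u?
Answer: -153091/75640 ≈ -2.0239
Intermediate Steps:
n(R) = (66 + R)/(R + R²) (n(R) = (R + 66)/(R² + R) = (66 + R)/(R + R²))
F(p, f) = 2 + 1/(f + p) (F(p, f) = 2 + 1/(p + f) = 2 + 1/(f + p))
n(-62) - F(140, 20*(-5)) = (66 - 62)/((-62)*(1 - 62)) - (1 + 2*(20*(-5)) + 2*140)/(20*(-5) + 140) = -1/62*4/(-61) - (1 + 2*(-100) + 280)/(-100 + 140) = -1/62*(-1/61)*4 - (1 - 200 + 280)/40 = 2/1891 - 81/40 = -153091/75640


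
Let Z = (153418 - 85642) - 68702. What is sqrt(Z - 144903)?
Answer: I*sqrt(145829) ≈ 381.88*I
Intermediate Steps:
Z = -926 (Z = 67776 - 68702 = -926)
sqrt(Z - 144903) = sqrt(-926 - 144903) = sqrt(-145829) = I*sqrt(145829)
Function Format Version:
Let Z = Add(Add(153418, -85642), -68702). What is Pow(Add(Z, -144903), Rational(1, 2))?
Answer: Mul(I, Pow(145829, Rational(1, 2))) ≈ Mul(381.88, I)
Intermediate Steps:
Z = -926 (Z = Add(67776, -68702) = -926)
Pow(Add(Z, -144903), Rational(1, 2)) = Pow(Add(-926, -144903), Rational(1, 2)) = Pow(-145829, Rational(1, 2)) = Mul(I, Pow(145829, Rational(1, 2)))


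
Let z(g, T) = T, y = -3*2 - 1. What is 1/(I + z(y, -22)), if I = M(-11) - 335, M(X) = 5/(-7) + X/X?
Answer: -7/2497 ≈ -0.0028034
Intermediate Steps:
y = -7 (y = -6 - 1 = -7)
M(X) = 2/7 (M(X) = 5*(-⅐) + 1 = -5/7 + 1 = 2/7)
I = -2343/7 (I = 2/7 - 335 = -2343/7 ≈ -334.71)
1/(I + z(y, -22)) = 1/(-2343/7 - 22) = 1/(-2497/7) = -7/2497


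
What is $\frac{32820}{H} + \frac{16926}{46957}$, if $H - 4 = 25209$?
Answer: $\frac{1967883978}{1183926841} \approx 1.6622$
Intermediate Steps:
$H = 25213$ ($H = 4 + 25209 = 25213$)
$\frac{32820}{H} + \frac{16926}{46957} = \frac{32820}{25213} + \frac{16926}{46957} = \frac{1967883978}{1183926841}$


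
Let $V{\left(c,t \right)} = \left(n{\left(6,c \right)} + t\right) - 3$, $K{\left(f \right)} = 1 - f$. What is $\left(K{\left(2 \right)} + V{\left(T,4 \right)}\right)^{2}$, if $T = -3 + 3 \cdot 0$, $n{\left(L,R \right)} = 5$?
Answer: $25$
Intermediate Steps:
$T = -3$ ($T = -3 + 0 = -3$)
$V{\left(c,t \right)} = 2 + t$ ($V{\left(c,t \right)} = \left(5 + t\right) - 3 = 2 + t$)
$\left(K{\left(2 \right)} + V{\left(T,4 \right)}\right)^{2} = \left(\left(1 - 2\right) + \left(2 + 4\right)\right)^{2} = \left(\left(1 - 2\right) + 6\right)^{2} = \left(-1 + 6\right)^{2} = 5^{2} = 25$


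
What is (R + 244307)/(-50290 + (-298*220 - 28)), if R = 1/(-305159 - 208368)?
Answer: -20909706798/9917746951 ≈ -2.1083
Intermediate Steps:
R = -1/513527 (R = 1/(-513527) = -1/513527 ≈ -1.9473e-6)
(R + 244307)/(-50290 + (-298*220 - 28)) = (-1/513527 + 244307)/(-50290 + (-298*220 - 28)) = 125458240788/(513527*(-50290 + (-65560 - 28))) = 125458240788/(513527*(-50290 - 65588)) = (125458240788/513527)/(-115878) = (125458240788/513527)*(-1/115878) = -20909706798/9917746951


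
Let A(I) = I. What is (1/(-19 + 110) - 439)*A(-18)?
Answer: 719064/91 ≈ 7901.8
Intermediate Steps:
(1/(-19 + 110) - 439)*A(-18) = (1/(-19 + 110) - 439)*(-18) = (1/91 - 439)*(-18) = -39948/91*(-18) = 719064/91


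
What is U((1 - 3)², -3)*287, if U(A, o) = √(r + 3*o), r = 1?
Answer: 574*I*√2 ≈ 811.76*I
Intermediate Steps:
U(A, o) = √(1 + 3*o)
U((1 - 3)², -3)*287 = √(1 + 3*(-3))*287 = √(1 - 9)*287 = √(-8)*287 = (2*I*√2)*287 = 574*I*√2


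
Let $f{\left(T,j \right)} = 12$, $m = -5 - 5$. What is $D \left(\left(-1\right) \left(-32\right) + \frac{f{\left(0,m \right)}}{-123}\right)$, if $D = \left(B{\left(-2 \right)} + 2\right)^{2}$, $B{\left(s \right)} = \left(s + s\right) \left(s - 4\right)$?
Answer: $\frac{884208}{41} \approx 21566.0$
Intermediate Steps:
$m = -10$
$B{\left(s \right)} = 2 s \left(-4 + s\right)$
$D = 676$ ($D = \left(2 \left(-2\right) \left(-4 - 2\right) + 2\right)^{2} = \left(2 \left(-2\right) \left(-6\right) + 2\right)^{2} = \left(24 + 2\right)^{2} = 26^{2} = 676$)
$D \left(\left(-1\right) \left(-32\right) + \frac{f{\left(0,m \right)}}{-123}\right) = 676 \left(\left(-1\right) \left(-32\right) + \frac{12}{-123}\right) = 676 \left(32 + 12 \left(- \frac{1}{123}\right)\right) = 676 \left(32 - \frac{4}{41}\right) = 676 \cdot \frac{1308}{41} = \frac{884208}{41}$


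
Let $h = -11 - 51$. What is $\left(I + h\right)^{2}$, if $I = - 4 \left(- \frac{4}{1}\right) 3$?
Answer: $196$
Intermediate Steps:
$I = 48$ ($I = - 4 \left(\left(-4\right) 1\right) 3 = \left(-4\right) \left(-4\right) 3 = 16 \cdot 3 = 48$)
$h = -62$
$\left(I + h\right)^{2} = \left(48 - 62\right)^{2} = \left(-14\right)^{2} = 196$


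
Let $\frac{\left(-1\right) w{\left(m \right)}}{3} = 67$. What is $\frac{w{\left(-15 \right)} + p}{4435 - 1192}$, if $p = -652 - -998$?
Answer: $\frac{145}{3243} \approx 0.044712$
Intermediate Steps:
$p = 346$ ($p = -652 + 998 = 346$)
$w{\left(m \right)} = -201$ ($w{\left(m \right)} = \left(-3\right) 67 = -201$)
$\frac{w{\left(-15 \right)} + p}{4435 - 1192} = \frac{-201 + 346}{4435 - 1192} = \frac{145}{4435 + \left(-1392 + 200\right)} = \frac{145}{4435 - 1192} = \frac{145}{3243}$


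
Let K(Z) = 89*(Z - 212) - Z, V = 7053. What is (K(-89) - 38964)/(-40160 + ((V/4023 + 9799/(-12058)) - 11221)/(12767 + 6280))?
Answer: 2889082435352832/1766984230051657 ≈ 1.6350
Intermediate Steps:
K(Z) = -18868 + 88*Z (K(Z) = 89*(-212 + Z) - Z = (-18868 + 89*Z) - Z = -18868 + 88*Z)
(K(-89) - 38964)/(-40160 + ((V/4023 + 9799/(-12058)) - 11221)/(12767 + 6280)) = ((-18868 + 88*(-89)) - 38964)/(-40160 + ((7053/4023 + 9799/(-12058)) - 11221)/(12767 + 6280)) = ((-18868 - 7832) - 38964)/(-40160 + ((7053*(1/4023) + 9799*(-1/12058)) - 11221)/19047) = (-26700 - 38964)/(-40160 + ((2351/1341 - 9799/12058) - 11221)*(1/19047)) = -65664/(-40160 + (15207899/16169778 - 11221)*(1/19047)) = -65664/(-40160 - 181425871039/16169778*1/19047) = -65664/(-40160 - 25917981577/43997965938) = -65664/(-1766984230051657/43997965938) = -65664*(-43997965938/1766984230051657) = 2889082435352832/1766984230051657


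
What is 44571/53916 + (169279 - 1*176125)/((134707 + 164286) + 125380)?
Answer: 6181873349/7626831556 ≈ 0.81054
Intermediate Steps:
44571/53916 + (169279 - 1*176125)/((134707 + 164286) + 125380) = 44571*(1/53916) + (169279 - 176125)/(298993 + 125380) = 14857/17972 - 6846/424373 = 6181873349/7626831556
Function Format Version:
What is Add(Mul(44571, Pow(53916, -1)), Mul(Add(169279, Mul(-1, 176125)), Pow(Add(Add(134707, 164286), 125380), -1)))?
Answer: Rational(6181873349, 7626831556) ≈ 0.81054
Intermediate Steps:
Add(Mul(44571, Pow(53916, -1)), Mul(Add(169279, Mul(-1, 176125)), Pow(Add(Add(134707, 164286), 125380), -1))) = Add(Mul(44571, Rational(1, 53916)), Mul(Add(169279, -176125), Pow(Add(298993, 125380), -1))) = Add(Rational(14857, 17972), Mul(-6846, Pow(424373, -1))) = Add(Rational(14857, 17972), Mul(-6846, Rational(1, 424373))) = Add(Rational(14857, 17972), Rational(-6846, 424373)) = Rational(6181873349, 7626831556)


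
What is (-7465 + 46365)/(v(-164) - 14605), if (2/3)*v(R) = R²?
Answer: 38900/25739 ≈ 1.5113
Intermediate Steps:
v(R) = 3*R²/2
(-7465 + 46365)/(v(-164) - 14605) = (-7465 + 46365)/((3/2)*(-164)² - 14605) = 38900/((3/2)*26896 - 14605) = 38900/(40344 - 14605) = 38900/25739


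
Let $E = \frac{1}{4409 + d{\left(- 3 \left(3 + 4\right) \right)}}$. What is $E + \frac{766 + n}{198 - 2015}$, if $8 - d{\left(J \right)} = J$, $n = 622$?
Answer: $- \frac{6158127}{8063846} \approx -0.76367$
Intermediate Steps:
$d{\left(J \right)} = 8 - J$
$E = \frac{1}{4438}$ ($E = \frac{1}{4409 - \left(-8 - 3 \left(3 + 4\right)\right)} = \frac{1}{4409 - \left(-8 - 21\right)} = \frac{1}{4409 + \left(8 - -21\right)} = \frac{1}{4409 + \left(8 + 21\right)} = \frac{1}{4409 + 29} = \frac{1}{4438} \approx 0.00022533$)
$E + \frac{766 + n}{198 - 2015} = \frac{1}{4438} + \frac{766 + 622}{198 - 2015} = \frac{1}{4438} + \frac{1388}{-1817} = \frac{1}{4438} + 1388 \left(- \frac{1}{1817}\right) = \frac{1}{4438} - \frac{1388}{1817} = - \frac{6158127}{8063846}$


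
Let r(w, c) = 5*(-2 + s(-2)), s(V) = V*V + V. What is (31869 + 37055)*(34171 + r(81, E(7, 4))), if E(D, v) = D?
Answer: 2355202004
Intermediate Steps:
s(V) = V + V² (s(V) = V² + V = V + V²)
r(w, c) = 0 (r(w, c) = 5*(-2 - 2*(1 - 2)) = 5*(-2 - 2*(-1)) = 5*(-2 + 2) = 5*0 = 0)
(31869 + 37055)*(34171 + r(81, E(7, 4))) = (31869 + 37055)*(34171 + 0) = 68924*34171 = 2355202004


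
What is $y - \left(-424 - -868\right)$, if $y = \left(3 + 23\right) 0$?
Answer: $-444$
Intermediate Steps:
$y = 0$ ($y = 26 \cdot 0 = 0$)
$y - \left(-424 - -868\right) = 0 - \left(-424 - -868\right) = 0 - \left(-424 + 868\right) = 0 - 444 = -444$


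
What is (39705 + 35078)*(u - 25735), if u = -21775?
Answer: -3552940330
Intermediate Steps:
(39705 + 35078)*(u - 25735) = (39705 + 35078)*(-21775 - 25735) = 74783*(-47510) = -3552940330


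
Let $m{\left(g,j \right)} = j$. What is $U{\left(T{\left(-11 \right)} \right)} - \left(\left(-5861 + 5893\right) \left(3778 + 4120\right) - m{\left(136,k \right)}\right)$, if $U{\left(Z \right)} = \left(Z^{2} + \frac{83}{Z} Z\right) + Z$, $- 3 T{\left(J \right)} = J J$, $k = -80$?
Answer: $- \frac{2260319}{9} \approx -2.5115 \cdot 10^{5}$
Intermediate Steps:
$T{\left(J \right)} = - \frac{J^{2}}{3}$ ($T{\left(J \right)} = - \frac{J J}{3} = - \frac{J^{2}}{3}$)
$U{\left(Z \right)} = 83 + Z + Z^{2}$ ($U{\left(Z \right)} = \left(Z^{2} + 83\right) + Z = \left(83 + Z^{2}\right) + Z = 83 + Z + Z^{2}$)
$U{\left(T{\left(-11 \right)} \right)} - \left(\left(-5861 + 5893\right) \left(3778 + 4120\right) - m{\left(136,k \right)}\right) = \left(83 - \frac{\left(-11\right)^{2}}{3} + \left(- \frac{\left(-11\right)^{2}}{3}\right)^{2}\right) - \left(\left(-5861 + 5893\right) \left(3778 + 4120\right) - -80\right) = \left(83 - \frac{121}{3} + \left(\left(- \frac{1}{3}\right) 121\right)^{2}\right) - \left(32 \cdot 7898 + 80\right) = \left(83 - \frac{121}{3} + \left(- \frac{121}{3}\right)^{2}\right) - \left(252736 + 80\right) = \left(83 - \frac{121}{3} + \frac{14641}{9}\right) - 252816 = \frac{15025}{9} - 252816 = - \frac{2260319}{9}$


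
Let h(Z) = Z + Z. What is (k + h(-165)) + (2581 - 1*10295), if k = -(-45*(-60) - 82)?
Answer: -10662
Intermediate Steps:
h(Z) = 2*Z
k = -2618 (k = -(2700 - 82) = -1*2618 = -2618)
(k + h(-165)) + (2581 - 1*10295) = (-2618 + 2*(-165)) + (2581 - 1*10295) = (-2618 - 330) + (2581 - 10295) = -2948 - 7714 = -10662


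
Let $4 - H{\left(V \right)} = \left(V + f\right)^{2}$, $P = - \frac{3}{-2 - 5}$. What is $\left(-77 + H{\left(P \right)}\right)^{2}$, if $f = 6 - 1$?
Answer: $\frac{25210441}{2401} \approx 10500.0$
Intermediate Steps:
$f = 5$
$P = \frac{3}{7}$ ($P = - \frac{3}{-7} = \left(-3\right) \left(- \frac{1}{7}\right) = \frac{3}{7} \approx 0.42857$)
$H{\left(V \right)} = 4 - \left(5 + V\right)^{2}$ ($H{\left(V \right)} = 4 - \left(V + 5\right)^{2} = 4 - \left(5 + V\right)^{2}$)
$\left(-77 + H{\left(P \right)}\right)^{2} = \left(-77 + \left(4 - \left(5 + \frac{3}{7}\right)^{2}\right)\right)^{2} = \left(-77 + \left(4 - \left(\frac{38}{7}\right)^{2}\right)\right)^{2} = \left(-77 + \left(4 - \frac{1444}{49}\right)\right)^{2} = \left(-77 - \frac{1248}{49}\right)^{2} = \left(- \frac{5021}{49}\right)^{2} = \frac{25210441}{2401}$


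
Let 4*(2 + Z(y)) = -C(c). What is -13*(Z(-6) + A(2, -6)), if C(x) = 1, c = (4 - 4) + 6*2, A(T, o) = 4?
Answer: -91/4 ≈ -22.750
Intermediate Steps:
c = 12 (c = 0 + 12 = 12)
Z(y) = -9/4 (Z(y) = -2 + (-1*1)/4 = -2 + (¼)*(-1) = -2 - ¼ = -9/4)
-13*(Z(-6) + A(2, -6)) = -13*(-9/4 + 4) = -13*7/4 = -91/4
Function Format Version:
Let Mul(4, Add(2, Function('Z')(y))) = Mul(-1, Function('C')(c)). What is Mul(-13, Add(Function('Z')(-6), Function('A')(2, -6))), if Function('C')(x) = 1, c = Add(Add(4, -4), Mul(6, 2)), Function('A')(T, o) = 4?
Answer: Rational(-91, 4) ≈ -22.750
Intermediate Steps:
c = 12 (c = Add(0, 12) = 12)
Function('Z')(y) = Rational(-9, 4) (Function('Z')(y) = Add(-2, Mul(Rational(1, 4), Mul(-1, 1))) = Add(-2, Mul(Rational(1, 4), -1)) = Add(-2, Rational(-1, 4)) = Rational(-9, 4))
Mul(-13, Add(Function('Z')(-6), Function('A')(2, -6))) = Mul(-13, Add(Rational(-9, 4), 4)) = Mul(-13, Rational(7, 4)) = Rational(-91, 4)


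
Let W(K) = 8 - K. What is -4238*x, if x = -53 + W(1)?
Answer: 194948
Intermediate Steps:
x = -46 (x = -53 + (8 - 1*1) = -53 + (8 - 1) = -53 + 7 = -46)
-4238*x = -4238*(-46) = 194948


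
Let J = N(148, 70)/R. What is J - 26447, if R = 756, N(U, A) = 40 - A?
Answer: -3332327/126 ≈ -26447.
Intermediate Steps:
J = -5/126 (J = (40 - 1*70)/756 = (40 - 70)*(1/756) = -30*1/756 = -5/126 ≈ -0.039683)
J - 26447 = -5/126 - 26447 = -3332327/126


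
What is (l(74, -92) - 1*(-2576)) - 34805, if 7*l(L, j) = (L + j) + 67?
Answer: -32222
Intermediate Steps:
l(L, j) = 67/7 + L/7 + j/7 (l(L, j) = ((L + j) + 67)/7 = (67 + L + j)/7 = 67/7 + L/7 + j/7)
(l(74, -92) - 1*(-2576)) - 34805 = ((67/7 + (⅐)*74 + (⅐)*(-92)) - 1*(-2576)) - 34805 = ((67/7 + 74/7 - 92/7) + 2576) - 34805 = (7 + 2576) - 34805 = 2583 - 34805 = -32222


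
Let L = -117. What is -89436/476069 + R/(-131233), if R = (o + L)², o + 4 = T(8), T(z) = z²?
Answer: -699142251/3288208583 ≈ -0.21262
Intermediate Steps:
o = 60 (o = -4 + 8² = -4 + 64 = 60)
R = 3249 (R = (60 - 117)² = (-57)² = 3249)
-89436/476069 + R/(-131233) = -89436/476069 + 3249/(-131233) = -89436*1/476069 + 3249*(-1/131233) = -89436/476069 - 171/6907 = -699142251/3288208583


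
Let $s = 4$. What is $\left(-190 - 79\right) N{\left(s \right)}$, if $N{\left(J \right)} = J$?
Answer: $-1076$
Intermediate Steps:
$\left(-190 - 79\right) N{\left(s \right)} = \left(-190 - 79\right) 4 = \left(-269\right) 4 = -1076$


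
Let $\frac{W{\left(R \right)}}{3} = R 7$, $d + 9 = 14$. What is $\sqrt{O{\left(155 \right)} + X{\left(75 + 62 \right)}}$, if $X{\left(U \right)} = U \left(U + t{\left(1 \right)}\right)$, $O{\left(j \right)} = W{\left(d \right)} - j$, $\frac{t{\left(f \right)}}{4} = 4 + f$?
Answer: $\sqrt{21459} \approx 146.49$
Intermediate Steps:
$d = 5$ ($d = -9 + 14 = 5$)
$W{\left(R \right)} = 21 R$ ($W{\left(R \right)} = 3 R 7 = 3 \cdot 7 R = 21 R$)
$t{\left(f \right)} = 16 + 4 f$ ($t{\left(f \right)} = 4 \left(4 + f\right) = 16 + 4 f$)
$O{\left(j \right)} = 105 - j$ ($O{\left(j \right)} = 21 \cdot 5 - j = 105 - j$)
$X{\left(U \right)} = U \left(20 + U\right)$ ($X{\left(U \right)} = U \left(U + \left(16 + 4 \cdot 1\right)\right) = U \left(U + \left(16 + 4\right)\right) = U \left(U + 20\right) = U \left(20 + U\right)$)
$\sqrt{O{\left(155 \right)} + X{\left(75 + 62 \right)}} = \sqrt{\left(105 - 155\right) + \left(75 + 62\right) \left(20 + \left(75 + 62\right)\right)} = \sqrt{\left(105 - 155\right) + 137 \left(20 + 137\right)} = \sqrt{-50 + 137 \cdot 157} = \sqrt{-50 + 21509} = \sqrt{21459}$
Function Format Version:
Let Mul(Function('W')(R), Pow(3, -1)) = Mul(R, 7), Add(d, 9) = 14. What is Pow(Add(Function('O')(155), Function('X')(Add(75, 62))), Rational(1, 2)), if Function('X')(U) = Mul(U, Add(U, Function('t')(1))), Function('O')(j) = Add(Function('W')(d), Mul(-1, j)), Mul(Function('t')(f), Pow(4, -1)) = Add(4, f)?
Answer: Pow(21459, Rational(1, 2)) ≈ 146.49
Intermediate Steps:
d = 5 (d = Add(-9, 14) = 5)
Function('W')(R) = Mul(21, R) (Function('W')(R) = Mul(3, Mul(R, 7)) = Mul(3, Mul(7, R)) = Mul(21, R))
Function('t')(f) = Add(16, Mul(4, f)) (Function('t')(f) = Mul(4, Add(4, f)) = Add(16, Mul(4, f)))
Function('O')(j) = Add(105, Mul(-1, j)) (Function('O')(j) = Add(Mul(21, 5), Mul(-1, j)) = Add(105, Mul(-1, j)))
Function('X')(U) = Mul(U, Add(20, U)) (Function('X')(U) = Mul(U, Add(U, Add(16, Mul(4, 1)))) = Mul(U, Add(U, Add(16, 4))) = Mul(U, Add(U, 20)) = Mul(U, Add(20, U)))
Pow(Add(Function('O')(155), Function('X')(Add(75, 62))), Rational(1, 2)) = Pow(Add(Add(105, Mul(-1, 155)), Mul(Add(75, 62), Add(20, Add(75, 62)))), Rational(1, 2)) = Pow(Add(Add(105, -155), Mul(137, Add(20, 137))), Rational(1, 2)) = Pow(Add(-50, Mul(137, 157)), Rational(1, 2)) = Pow(Add(-50, 21509), Rational(1, 2)) = Pow(21459, Rational(1, 2))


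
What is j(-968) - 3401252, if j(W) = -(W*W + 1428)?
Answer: -4339704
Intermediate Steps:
j(W) = -1428 - W² (j(W) = -(W² + 1428) = -(1428 + W²) = -1428 - W²)
j(-968) - 3401252 = (-1428 - 1*(-968)²) - 3401252 = (-1428 - 1*937024) - 3401252 = (-1428 - 937024) - 3401252 = -938452 - 3401252 = -4339704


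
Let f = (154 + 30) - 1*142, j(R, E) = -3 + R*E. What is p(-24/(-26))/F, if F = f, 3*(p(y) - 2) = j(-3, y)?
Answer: 1/546 ≈ 0.0018315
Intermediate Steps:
j(R, E) = -3 + E*R
p(y) = 1 - y (p(y) = 2 + (-3 + y*(-3))/3 = 2 + (-3 - 3*y)/3 = 2 + (-1 - y) = 1 - y)
f = 42 (f = 184 - 142 = 42)
F = 42
p(-24/(-26))/F = (1 - (-24)/(-26))/42 = (1 - (-24)*(-1)/26)*(1/42) = (1 - 1*12/13)*(1/42) = (1 - 12/13)*(1/42) = (1/13)*(1/42) = 1/546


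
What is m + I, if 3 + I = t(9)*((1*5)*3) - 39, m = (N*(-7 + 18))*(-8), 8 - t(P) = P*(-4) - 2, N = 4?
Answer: 296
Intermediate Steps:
t(P) = 10 + 4*P (t(P) = 8 - (P*(-4) - 2) = 8 - (-4*P - 2) = 8 - (-2 - 4*P) = 8 + (2 + 4*P) = 10 + 4*P)
m = -352 (m = (4*(-7 + 18))*(-8) = (4*11)*(-8) = 44*(-8) = -352)
I = 648 (I = -3 + ((10 + 4*9)*((1*5)*3) - 39) = -3 + ((10 + 36)*(5*3) - 39) = -3 + (46*15 - 39) = -3 + (690 - 39) = -3 + 651 = 648)
m + I = -352 + 648 = 296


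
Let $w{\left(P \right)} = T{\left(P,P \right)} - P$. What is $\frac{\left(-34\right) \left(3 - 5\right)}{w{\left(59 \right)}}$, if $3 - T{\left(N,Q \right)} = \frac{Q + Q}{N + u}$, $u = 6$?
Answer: $- \frac{2210}{1879} \approx -1.1762$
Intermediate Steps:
$T{\left(N,Q \right)} = 3 - \frac{2 Q}{6 + N}$ ($T{\left(N,Q \right)} = 3 - \frac{Q + Q}{N + 6} = 3 - \frac{2 Q}{6 + N}$)
$w{\left(P \right)} = - P + \frac{18 + P}{6 + P}$ ($w{\left(P \right)} = \frac{18 - 2 P + 3 P}{6 + P} - P = \frac{18 + P}{6 + P} - P = - P + \frac{18 + P}{6 + P}$)
$\frac{\left(-34\right) \left(3 - 5\right)}{w{\left(59 \right)}} = \frac{\left(-34\right) \left(3 - 5\right)}{\frac{1}{6 + 59} \left(18 + 59 - 59 \left(6 + 59\right)\right)} = \frac{\left(-34\right) \left(-2\right)}{\frac{1}{65} \left(18 + 59 - 59 \cdot 65\right)} = \frac{68}{\frac{1}{65} \left(18 + 59 - 3835\right)} = \frac{68}{\frac{1}{65} \left(-3758\right)} = \frac{68}{- \frac{3758}{65}} = 68 \left(- \frac{65}{3758}\right) = - \frac{2210}{1879}$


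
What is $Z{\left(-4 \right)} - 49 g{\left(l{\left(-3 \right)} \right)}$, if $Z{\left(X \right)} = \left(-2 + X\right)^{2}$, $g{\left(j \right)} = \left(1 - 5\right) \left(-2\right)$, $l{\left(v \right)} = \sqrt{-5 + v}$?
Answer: $-356$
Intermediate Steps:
$g{\left(j \right)} = 8$ ($g{\left(j \right)} = \left(-4\right) \left(-2\right) = 8$)
$Z{\left(-4 \right)} - 49 g{\left(l{\left(-3 \right)} \right)} = \left(-2 - 4\right)^{2} - 392 = \left(-6\right)^{2} - 392 = 36 - 392 = -356$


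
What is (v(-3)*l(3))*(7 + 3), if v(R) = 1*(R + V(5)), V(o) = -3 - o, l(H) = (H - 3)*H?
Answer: 0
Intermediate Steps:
l(H) = H*(-3 + H) (l(H) = (-3 + H)*H = H*(-3 + H))
v(R) = -8 + R (v(R) = 1*(R + (-3 - 1*5)) = 1*(R + (-3 - 5)) = 1*(R - 8) = 1*(-8 + R) = -8 + R)
(v(-3)*l(3))*(7 + 3) = ((-8 - 3)*(3*(-3 + 3)))*(7 + 3) = -33*0*10 = -11*0*10 = 0*10 = 0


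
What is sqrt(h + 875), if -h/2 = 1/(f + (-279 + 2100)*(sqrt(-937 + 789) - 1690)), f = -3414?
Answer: sqrt(875 + 2/(3080904 - 3642*I*sqrt(37))) ≈ 29.58 + 0.e-10*I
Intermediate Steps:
h = -2/(-3080904 + 3642*I*sqrt(37)) (h = -2/(-3414 + (-279 + 2100)*(sqrt(-937 + 789) - 1690)) = -2/(-3414 + 1821*(sqrt(-148) - 1690)) = -2/(-3414 + 1821*(2*I*sqrt(37) - 1690)) = -2/(-3414 + 1821*(-1690 + 2*I*sqrt(37))) = -2/(-3414 + (-3077490 + 3642*I*sqrt(37))) = -2/(-3080904 + 3642*I*sqrt(37)) ≈ 6.4913e-7 + 4.6676e-9*I)
sqrt(h + 875) = sqrt((513484/791038352607 + 607*I*sqrt(37)/791038352607) + 875) = sqrt(692158559044609/791038352607 + 607*I*sqrt(37)/791038352607)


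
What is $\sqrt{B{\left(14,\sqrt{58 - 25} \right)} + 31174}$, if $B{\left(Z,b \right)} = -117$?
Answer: $\sqrt{31057} \approx 176.23$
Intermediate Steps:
$\sqrt{B{\left(14,\sqrt{58 - 25} \right)} + 31174} = \sqrt{-117 + 31174} = \sqrt{31057}$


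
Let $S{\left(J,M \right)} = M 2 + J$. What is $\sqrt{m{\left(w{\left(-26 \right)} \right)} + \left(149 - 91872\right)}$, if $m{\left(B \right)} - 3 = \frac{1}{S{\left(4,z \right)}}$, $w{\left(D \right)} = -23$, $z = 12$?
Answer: $\frac{3 i \sqrt{1997457}}{14} \approx 302.85 i$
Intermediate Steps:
$S{\left(J,M \right)} = J + 2 M$ ($S{\left(J,M \right)} = 2 M + J = J + 2 M$)
$m{\left(B \right)} = \frac{85}{28}$ ($m{\left(B \right)} = 3 + \frac{1}{4 + 2 \cdot 12} = 3 + \frac{1}{4 + 24} = 3 + \frac{1}{28} = \frac{85}{28}$)
$\sqrt{m{\left(w{\left(-26 \right)} \right)} + \left(149 - 91872\right)} = \sqrt{\frac{85}{28} + \left(149 - 91872\right)} = \sqrt{\frac{85}{28} - 91723} = \sqrt{- \frac{2568159}{28}} = \frac{3 i \sqrt{1997457}}{14}$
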